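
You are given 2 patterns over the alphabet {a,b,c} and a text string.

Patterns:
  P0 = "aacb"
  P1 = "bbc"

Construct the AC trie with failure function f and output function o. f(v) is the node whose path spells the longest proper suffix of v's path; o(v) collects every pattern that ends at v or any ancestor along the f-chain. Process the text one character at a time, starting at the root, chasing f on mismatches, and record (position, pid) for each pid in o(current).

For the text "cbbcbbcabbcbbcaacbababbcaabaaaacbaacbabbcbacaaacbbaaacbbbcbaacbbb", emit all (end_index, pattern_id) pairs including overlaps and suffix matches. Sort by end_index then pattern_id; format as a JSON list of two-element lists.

Build:
Trie (insert patterns):
  0='ε' goto a→1 b→5
  1='a' goto a→2
  2='aa' goto c→3
  3='aac' goto b→4
  4='aacb' goto ·  [P0 ends]
  5='b' goto b→6
  6='bb' goto c→7
  7='bbc' goto ·  [P1 ends]

BFS fail/out derivation:
  n1('a'): parent n0 fail=0; on 'a' 0 → fail=0;  out ∅∪∅=∅
  n5('b'): parent n0 fail=0; on 'b' 0 → fail=0;  out ∅∪∅=∅
  n2('aa'): parent n1 fail=0; on 'a' 0 → fail=1;  out ∅∪∅=∅
  n6('bb'): parent n5 fail=0; on 'b' 0 → fail=5;  out ∅∪∅=∅
  n3('aac'): parent n2 fail=1; on 'c' 1→0 → fail=0;  out ∅∪∅=∅
  n7('bbc'): parent n6 fail=5; on 'c' 5→0 → fail=0;  out {1}∪∅={1}
  n4('aacb'): parent n3 fail=0; on 'b' 0 → fail=5;  out {0}∪∅={0}

Text stream:
pos 0 'c': at 0
pos 1 'b': at 5
pos 2 'b': at 6
pos 3 'c': at 7  ** P1@[1:3]
pos 4 'b': at 5 (via fail)
pos 5 'b': at 6
pos 6 'c': at 7  ** P1@[4:6]
pos 7 'a': at 1 (via fail)
pos 8 'b': at 5 (via fail)
pos 9 'b': at 6
pos 10 'c': at 7  ** P1@[8:10]
pos 11 'b': at 5 (via fail)
pos 12 'b': at 6
pos 13 'c': at 7  ** P1@[11:13]
pos 14 'a': at 1 (via fail)
pos 15 'a': at 2
pos 16 'c': at 3
pos 17 'b': at 4  ** P0@[14:17]
pos 18 'a': at 1 (via fail)
pos 19 'b': at 5 (via fail)
pos 20 'a': at 1 (via fail)
pos 21 'b': at 5 (via fail)
pos 22 'b': at 6
pos 23 'c': at 7  ** P1@[21:23]
pos 24 'a': at 1 (via fail)
pos 25 'a': at 2
pos 26 'b': at 5 (via fail)
pos 27 'a': at 1 (via fail)
pos 28 'a': at 2
pos 29 'a': at 2 (via fail)
pos 30 'a': at 2 (via fail)
pos 31 'c': at 3
pos 32 'b': at 4  ** P0@[29:32]
pos 33 'a': at 1 (via fail)
pos 34 'a': at 2
pos 35 'c': at 3
pos 36 'b': at 4  ** P0@[33:36]
pos 37 'a': at 1 (via fail)
pos 38 'b': at 5 (via fail)
pos 39 'b': at 6
pos 40 'c': at 7  ** P1@[38:40]
pos 41 'b': at 5 (via fail)
pos 42 'a': at 1 (via fail)
pos 43 'c': at 0 (via fail)
pos 44 'a': at 1
pos 45 'a': at 2
pos 46 'a': at 2 (via fail)
pos 47 'c': at 3
pos 48 'b': at 4  ** P0@[45:48]
pos 49 'b': at 6 (via fail)
pos 50 'a': at 1 (via fail)
pos 51 'a': at 2
pos 52 'a': at 2 (via fail)
pos 53 'c': at 3
pos 54 'b': at 4  ** P0@[51:54]
pos 55 'b': at 6 (via fail)
pos 56 'b': at 6 (via fail)
pos 57 'c': at 7  ** P1@[55:57]
pos 58 'b': at 5 (via fail)
pos 59 'a': at 1 (via fail)
pos 60 'a': at 2
pos 61 'c': at 3
pos 62 'b': at 4  ** P0@[59:62]
pos 63 'b': at 6 (via fail)
pos 64 'b': at 6 (via fail)

All matches (sorted): [[3,1],[6,1],[10,1],[13,1],[17,0],[23,1],[32,0],[36,0],[40,1],[48,0],[54,0],[57,1],[62,0]]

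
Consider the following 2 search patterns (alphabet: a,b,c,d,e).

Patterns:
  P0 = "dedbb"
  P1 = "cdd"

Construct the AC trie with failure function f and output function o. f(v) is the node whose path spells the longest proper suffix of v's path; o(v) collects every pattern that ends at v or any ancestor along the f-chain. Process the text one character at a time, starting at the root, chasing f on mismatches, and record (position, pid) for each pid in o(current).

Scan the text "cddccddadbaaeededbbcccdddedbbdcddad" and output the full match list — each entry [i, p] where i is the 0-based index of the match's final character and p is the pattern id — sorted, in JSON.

Build automaton:
Trie nodes:
  0='ε' goto c→6 d→1
  1='d' goto e→2
  2='de' goto d→3
  3='ded' goto b→4
  4='dedb' goto b→5
  5='dedbb' goto ·  ←P0
  6='c' goto d→7
  7='cd' goto d→8
  8='cdd' goto ·  ←P1

BFS fail/out derivation:
  n1('d'): parent n0 fail=0; on 'd' 0 → fail=0;  out ∅∪∅=∅
  n6('c'): parent n0 fail=0; on 'c' 0 → fail=0;  out ∅∪∅=∅
  n2('de'): parent n1 fail=0; on 'e' 0 → fail=0;  out ∅∪∅=∅
  n7('cd'): parent n6 fail=0; on 'd' 0 → fail=1;  out ∅∪∅=∅
  n3('ded'): parent n2 fail=0; on 'd' 0 → fail=1;  out ∅∪∅=∅
  n8('cdd'): parent n7 fail=1; on 'd' 1→0 → fail=1;  out {1}∪∅={1}
  n4('dedb'): parent n3 fail=1; on 'b' 1→0 → fail=0;  out ∅∪∅=∅
  n5('dedbb'): parent n4 fail=0; on 'b' 0 → fail=0;  out {0}∪∅={0}

Text stream:
pos 0 'c': at 6
pos 1 'd': at 7
pos 2 'd': at 8  → match P1@[0:2]
pos 3 'c': at 6 (fail-walked)
pos 4 'c': at 6 (fail-walked)
pos 5 'd': at 7
pos 6 'd': at 8  → match P1@[4:6]
pos 7 'a': at 0 (fail-walked)
pos 8 'd': at 1
pos 9 'b': at 0 (fail-walked)
pos 10 'a': at 0
pos 11 'a': at 0
pos 12 'e': at 0
pos 13 'e': at 0
pos 14 'd': at 1
pos 15 'e': at 2
pos 16 'd': at 3
pos 17 'b': at 4
pos 18 'b': at 5  → match P0@[14:18]
pos 19 'c': at 6 (fail-walked)
pos 20 'c': at 6 (fail-walked)
pos 21 'c': at 6 (fail-walked)
pos 22 'd': at 7
pos 23 'd': at 8  → match P1@[21:23]
pos 24 'd': at 1 (fail-walked)
pos 25 'e': at 2
pos 26 'd': at 3
pos 27 'b': at 4
pos 28 'b': at 5  → match P0@[24:28]
pos 29 'd': at 1 (fail-walked)
pos 30 'c': at 6 (fail-walked)
pos 31 'd': at 7
pos 32 'd': at 8  → match P1@[30:32]
pos 33 'a': at 0 (fail-walked)
pos 34 'd': at 1

Matches: [[2,1],[6,1],[18,0],[23,1],[28,0],[32,1]]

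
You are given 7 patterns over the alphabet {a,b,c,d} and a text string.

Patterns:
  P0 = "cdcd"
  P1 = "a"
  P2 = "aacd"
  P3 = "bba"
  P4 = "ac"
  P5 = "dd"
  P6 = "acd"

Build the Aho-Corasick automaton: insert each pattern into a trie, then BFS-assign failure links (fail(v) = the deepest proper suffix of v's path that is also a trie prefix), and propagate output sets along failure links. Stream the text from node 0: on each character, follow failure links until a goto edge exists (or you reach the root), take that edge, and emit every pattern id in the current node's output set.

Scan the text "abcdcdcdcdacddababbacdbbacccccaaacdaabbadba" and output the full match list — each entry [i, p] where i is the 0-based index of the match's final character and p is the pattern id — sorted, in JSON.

Construct AC machine:
Trie (insert patterns):
  0='ε' goto a→5 b→9 c→1 d→13
  1='c' goto d→2
  2='cd' goto c→3
  3='cdc' goto d→4
  4='cdcd' goto ·  ←P0
  5='a' goto a→6 c→12  ←P1
  6='aa' goto c→7
  7='aac' goto d→8
  8='aacd' goto ·  ←P2
  9='b' goto b→10
  10='bb' goto a→11
  11='bba' goto ·  ←P3
  12='ac' goto d→15  ←P4
  13='d' goto d→14
  14='dd' goto ·  ←P5
  15='acd' goto ·  ←P6

Failure links (BFS by depth):
  n1('c'): parent n0 fail=0; on 'c' 0 → fail=0;  out ∅∪∅=∅
  n5('a'): parent n0 fail=0; on 'a' 0 → fail=0;  out {1}∪∅={1}
  n9('b'): parent n0 fail=0; on 'b' 0 → fail=0;  out ∅∪∅=∅
  n13('d'): parent n0 fail=0; on 'd' 0 → fail=0;  out ∅∪∅=∅
  n2('cd'): parent n1 fail=0; on 'd' 0 → fail=13;  out ∅∪∅=∅
  n6('aa'): parent n5 fail=0; on 'a' 0 → fail=5;  out ∅∪{1}={1}
  n10('bb'): parent n9 fail=0; on 'b' 0 → fail=9;  out ∅∪∅=∅
  n12('ac'): parent n5 fail=0; on 'c' 0 → fail=1;  out {4}∪∅={4}
  n14('dd'): parent n13 fail=0; on 'd' 0 → fail=13;  out {5}∪∅={5}
  n3('cdc'): parent n2 fail=13; on 'c' 13→0 → fail=1;  out ∅∪∅=∅
  n7('aac'): parent n6 fail=5; on 'c' 5 → fail=12;  out ∅∪{4}={4}
  n11('bba'): parent n10 fail=9; on 'a' 9→0 → fail=5;  out {3}∪{1}={1,3}
  n15('acd'): parent n12 fail=1; on 'd' 1 → fail=2;  out {6}∪∅={6}
  n4('cdcd'): parent n3 fail=1; on 'd' 1 → fail=2;  out {0}∪∅={0}
  n8('aacd'): parent n7 fail=12; on 'd' 12 → fail=15;  out {2}∪{6}={2,6}

Run:
pos 0 'a': at 5  → match P1@[0:0]
pos 1 'b': at 9 (via fail)
pos 2 'c': at 1 (via fail)
pos 3 'd': at 2
pos 4 'c': at 3
pos 5 'd': at 4  → match P0@[2:5]
pos 6 'c': at 3 (via fail)
pos 7 'd': at 4  → match P0@[4:7]
pos 8 'c': at 3 (via fail)
pos 9 'd': at 4  → match P0@[6:9]
pos 10 'a': at 5 (via fail)  → match P1@[10:10]
pos 11 'c': at 12  → match P4@[10:11]
pos 12 'd': at 15  → match P6@[10:12]
pos 13 'd': at 14 (via fail)  → match P5@[12:13]
pos 14 'a': at 5 (via fail)  → match P1@[14:14]
pos 15 'b': at 9 (via fail)
pos 16 'a': at 5 (via fail)  → match P1@[16:16]
pos 17 'b': at 9 (via fail)
pos 18 'b': at 10
pos 19 'a': at 11  → match P1@[19:19],P3@[17:19]
pos 20 'c': at 12 (via fail)  → match P4@[19:20]
pos 21 'd': at 15  → match P6@[19:21]
pos 22 'b': at 9 (via fail)
pos 23 'b': at 10
pos 24 'a': at 11  → match P1@[24:24],P3@[22:24]
pos 25 'c': at 12 (via fail)  → match P4@[24:25]
pos 26 'c': at 1 (via fail)
pos 27 'c': at 1 (via fail)
pos 28 'c': at 1 (via fail)
pos 29 'c': at 1 (via fail)
pos 30 'a': at 5 (via fail)  → match P1@[30:30]
pos 31 'a': at 6  → match P1@[31:31]
pos 32 'a': at 6 (via fail)  → match P1@[32:32]
pos 33 'c': at 7  → match P4@[32:33]
pos 34 'd': at 8  → match P2@[31:34],P6@[32:34]
pos 35 'a': at 5 (via fail)  → match P1@[35:35]
pos 36 'a': at 6  → match P1@[36:36]
pos 37 'b': at 9 (via fail)
pos 38 'b': at 10
pos 39 'a': at 11  → match P1@[39:39],P3@[37:39]
pos 40 'd': at 13 (via fail)
pos 41 'b': at 9 (via fail)
pos 42 'a': at 5 (via fail)  → match P1@[42:42]

All matches (sorted): [[0,1],[5,0],[7,0],[9,0],[10,1],[11,4],[12,6],[13,5],[14,1],[16,1],[19,1],[19,3],[20,4],[21,6],[24,1],[24,3],[25,4],[30,1],[31,1],[32,1],[33,4],[34,2],[34,6],[35,1],[36,1],[39,1],[39,3],[42,1]]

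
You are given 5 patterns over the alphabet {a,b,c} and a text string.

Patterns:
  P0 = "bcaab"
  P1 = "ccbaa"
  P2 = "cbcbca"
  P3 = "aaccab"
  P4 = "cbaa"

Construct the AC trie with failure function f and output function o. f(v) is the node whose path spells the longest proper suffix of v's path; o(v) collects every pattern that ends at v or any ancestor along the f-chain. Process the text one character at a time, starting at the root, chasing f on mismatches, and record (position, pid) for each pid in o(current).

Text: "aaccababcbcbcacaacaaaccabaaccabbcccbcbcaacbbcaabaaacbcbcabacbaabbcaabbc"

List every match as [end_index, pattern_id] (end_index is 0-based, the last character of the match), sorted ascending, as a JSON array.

Build automaton:
Trie (insert patterns):
  n0 'ε': a→16 b→1 c→6
  n1 'b': c→2
  n2 'bc': a→3
  n3 'bca': a→4
  n4 'bcaa': b→5
  n5 'bcaab': ·  [P0 ends]
  n6 'c': b→11 c→7
  n7 'cc': b→8
  n8 'ccb': a→9
  n9 'ccba': a→10
  n10 'ccbaa': ·  [P1 ends]
  n11 'cb': a→22 c→12
  n12 'cbc': b→13
  n13 'cbcb': c→14
  n14 'cbcbc': a→15
  n15 'cbcbca': ·  [P2 ends]
  n16 'a': a→17
  n17 'aa': c→18
  n18 'aac': c→19
  n19 'aacc': a→20
  n20 'aacca': b→21
  n21 'aaccab': ·  [P3 ends]
  n22 'cba': a→23
  n23 'cbaa': ·  [P4 ends]

BFS fail/out derivation:
  n1('b'): parent n0 fail=0; on 'b' 0 → fail=0;  out ∅∪∅=∅
  n6('c'): parent n0 fail=0; on 'c' 0 → fail=0;  out ∅∪∅=∅
  n16('a'): parent n0 fail=0; on 'a' 0 → fail=0;  out ∅∪∅=∅
  n2('bc'): parent n1 fail=0; on 'c' 0 → fail=6;  out ∅∪∅=∅
  n7('cc'): parent n6 fail=0; on 'c' 0 → fail=6;  out ∅∪∅=∅
  n11('cb'): parent n6 fail=0; on 'b' 0 → fail=1;  out ∅∪∅=∅
  n17('aa'): parent n16 fail=0; on 'a' 0 → fail=16;  out ∅∪∅=∅
  n3('bca'): parent n2 fail=6; on 'a' 6→0 → fail=16;  out ∅∪∅=∅
  n8('ccb'): parent n7 fail=6; on 'b' 6 → fail=11;  out ∅∪∅=∅
  n12('cbc'): parent n11 fail=1; on 'c' 1 → fail=2;  out ∅∪∅=∅
  n18('aac'): parent n17 fail=16; on 'c' 16→0 → fail=6;  out ∅∪∅=∅
  n22('cba'): parent n11 fail=1; on 'a' 1→0 → fail=16;  out ∅∪∅=∅
  n4('bcaa'): parent n3 fail=16; on 'a' 16 → fail=17;  out ∅∪∅=∅
  n9('ccba'): parent n8 fail=11; on 'a' 11 → fail=22;  out ∅∪∅=∅
  n13('cbcb'): parent n12 fail=2; on 'b' 2→6 → fail=11;  out ∅∪∅=∅
  n19('aacc'): parent n18 fail=6; on 'c' 6 → fail=7;  out ∅∪∅=∅
  n23('cbaa'): parent n22 fail=16; on 'a' 16 → fail=17;  out {4}∪∅={4}
  n5('bcaab'): parent n4 fail=17; on 'b' 17→16→0 → fail=1;  out {0}∪∅={0}
  n10('ccbaa'): parent n9 fail=22; on 'a' 22 → fail=23;  out {1}∪{4}={1,4}
  n14('cbcbc'): parent n13 fail=11; on 'c' 11 → fail=12;  out ∅∪∅=∅
  n20('aacca'): parent n19 fail=7; on 'a' 7→6→0 → fail=16;  out ∅∪∅=∅
  n15('cbcbca'): parent n14 fail=12; on 'a' 12→2 → fail=3;  out {2}∪∅={2}
  n21('aaccab'): parent n20 fail=16; on 'b' 16→0 → fail=1;  out {3}∪∅={3}

Run:
pos 0 'a': at 16
pos 1 'a': at 17
pos 2 'c': at 18
pos 3 'c': at 19
pos 4 'a': at 20
pos 5 'b': at 21  ** P3@[0:5]
pos 6 'a': at 16 ·f
pos 7 'b': at 1 ·f
pos 8 'c': at 2
pos 9 'b': at 11 ·f
pos 10 'c': at 12
pos 11 'b': at 13
pos 12 'c': at 14
pos 13 'a': at 15  ** P2@[8:13]
pos 14 'c': at 6 ·f
pos 15 'a': at 16 ·f
pos 16 'a': at 17
pos 17 'c': at 18
pos 18 'a': at 16 ·f
pos 19 'a': at 17
pos 20 'a': at 17 ·f
pos 21 'c': at 18
pos 22 'c': at 19
pos 23 'a': at 20
pos 24 'b': at 21  ** P3@[19:24]
pos 25 'a': at 16 ·f
pos 26 'a': at 17
pos 27 'c': at 18
pos 28 'c': at 19
pos 29 'a': at 20
pos 30 'b': at 21  ** P3@[25:30]
pos 31 'b': at 1 ·f
pos 32 'c': at 2
pos 33 'c': at 7 ·f
pos 34 'c': at 7 ·f
pos 35 'b': at 8
pos 36 'c': at 12 ·f
pos 37 'b': at 13
pos 38 'c': at 14
pos 39 'a': at 15  ** P2@[34:39]
pos 40 'a': at 4 ·f
pos 41 'c': at 18 ·f
pos 42 'b': at 11 ·f
pos 43 'b': at 1 ·f
pos 44 'c': at 2
pos 45 'a': at 3
pos 46 'a': at 4
pos 47 'b': at 5  ** P0@[43:47]
pos 48 'a': at 16 ·f
pos 49 'a': at 17
pos 50 'a': at 17 ·f
pos 51 'c': at 18
pos 52 'b': at 11 ·f
pos 53 'c': at 12
pos 54 'b': at 13
pos 55 'c': at 14
pos 56 'a': at 15  ** P2@[51:56]
pos 57 'b': at 1 ·f
pos 58 'a': at 16 ·f
pos 59 'c': at 6 ·f
pos 60 'b': at 11
pos 61 'a': at 22
pos 62 'a': at 23  ** P4@[59:62]
pos 63 'b': at 1 ·f
pos 64 'b': at 1 ·f
pos 65 'c': at 2
pos 66 'a': at 3
pos 67 'a': at 4
pos 68 'b': at 5  ** P0@[64:68]
pos 69 'b': at 1 ·f
pos 70 'c': at 2

Matches: [[5,3],[13,2],[24,3],[30,3],[39,2],[47,0],[56,2],[62,4],[68,0]]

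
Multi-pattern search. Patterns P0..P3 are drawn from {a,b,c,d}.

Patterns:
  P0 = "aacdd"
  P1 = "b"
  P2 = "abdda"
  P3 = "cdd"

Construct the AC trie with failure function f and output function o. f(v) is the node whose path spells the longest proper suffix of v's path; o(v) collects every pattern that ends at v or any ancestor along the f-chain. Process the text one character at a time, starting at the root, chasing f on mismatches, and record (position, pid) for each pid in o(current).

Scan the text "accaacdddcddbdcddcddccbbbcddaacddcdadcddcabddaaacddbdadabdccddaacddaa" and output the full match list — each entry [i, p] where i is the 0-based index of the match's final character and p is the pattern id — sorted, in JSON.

Build automaton:
Trie (insert patterns):
  n0 'ε': a→1 b→6 c→11
  n1 'a': a→2 b→7
  n2 'aa': c→3
  n3 'aac': d→4
  n4 'aacd': d→5
  n5 'aacdd': ·  ←P0
  n6 'b': ·  ←P1
  n7 'ab': d→8
  n8 'abd': d→9
  n9 'abdd': a→10
  n10 'abdda': ·  ←P2
  n11 'c': d→12
  n12 'cd': d→13
  n13 'cdd': ·  ←P3

Failure links (BFS by depth):
  fail(1) 'a': from fail(0)=0 chase 'a': 0 ⇒ 0;  out=∅∪out(0)=∅
  fail(6) 'b': from fail(0)=0 chase 'b': 0 ⇒ 0;  out={1}∪out(0)={1}
  fail(11) 'c': from fail(0)=0 chase 'c': 0 ⇒ 0;  out=∅∪out(0)=∅
  fail(2) 'aa': from fail(1)=0 chase 'a': 0 ⇒ 1;  out=∅∪out(1)=∅
  fail(7) 'ab': from fail(1)=0 chase 'b': 0 ⇒ 6;  out=∅∪out(6)={1}
  fail(12) 'cd': from fail(11)=0 chase 'd': 0 ⇒ 0;  out=∅∪out(0)=∅
  fail(3) 'aac': from fail(2)=1 chase 'c': 1→0 ⇒ 11;  out=∅∪out(11)=∅
  fail(8) 'abd': from fail(7)=6 chase 'd': 6→0 ⇒ 0;  out=∅∪out(0)=∅
  fail(13) 'cdd': from fail(12)=0 chase 'd': 0 ⇒ 0;  out={3}∪out(0)={3}
  fail(4) 'aacd': from fail(3)=11 chase 'd': 11 ⇒ 12;  out=∅∪out(12)=∅
  fail(9) 'abdd': from fail(8)=0 chase 'd': 0 ⇒ 0;  out=∅∪out(0)=∅
  fail(5) 'aacdd': from fail(4)=12 chase 'd': 12 ⇒ 13;  out={0}∪out(13)={0,3}
  fail(10) 'abdda': from fail(9)=0 chase 'a': 0 ⇒ 1;  out={2}∪out(1)={2}

Scan:
pos 0 'a': at 1
pos 1 'c': at 11 ·f
pos 2 'c': at 11 ·f
pos 3 'a': at 1 ·f
pos 4 'a': at 2
pos 5 'c': at 3
pos 6 'd': at 4
pos 7 'd': at 5  → match P0@[3:7],P3@[5:7]
pos 8 'd': at 0 ·f
pos 9 'c': at 11
pos 10 'd': at 12
pos 11 'd': at 13  → match P3@[9:11]
pos 12 'b': at 6 ·f  → match P1@[12:12]
pos 13 'd': at 0 ·f
pos 14 'c': at 11
pos 15 'd': at 12
pos 16 'd': at 13  → match P3@[14:16]
pos 17 'c': at 11 ·f
pos 18 'd': at 12
pos 19 'd': at 13  → match P3@[17:19]
pos 20 'c': at 11 ·f
pos 21 'c': at 11 ·f
pos 22 'b': at 6 ·f  → match P1@[22:22]
pos 23 'b': at 6 ·f  → match P1@[23:23]
pos 24 'b': at 6 ·f  → match P1@[24:24]
pos 25 'c': at 11 ·f
pos 26 'd': at 12
pos 27 'd': at 13  → match P3@[25:27]
pos 28 'a': at 1 ·f
pos 29 'a': at 2
pos 30 'c': at 3
pos 31 'd': at 4
pos 32 'd': at 5  → match P0@[28:32],P3@[30:32]
pos 33 'c': at 11 ·f
pos 34 'd': at 12
pos 35 'a': at 1 ·f
pos 36 'd': at 0 ·f
pos 37 'c': at 11
pos 38 'd': at 12
pos 39 'd': at 13  → match P3@[37:39]
pos 40 'c': at 11 ·f
pos 41 'a': at 1 ·f
pos 42 'b': at 7  → match P1@[42:42]
pos 43 'd': at 8
pos 44 'd': at 9
pos 45 'a': at 10  → match P2@[41:45]
pos 46 'a': at 2 ·f
pos 47 'a': at 2 ·f
pos 48 'c': at 3
pos 49 'd': at 4
pos 50 'd': at 5  → match P0@[46:50],P3@[48:50]
pos 51 'b': at 6 ·f  → match P1@[51:51]
pos 52 'd': at 0 ·f
pos 53 'a': at 1
pos 54 'd': at 0 ·f
pos 55 'a': at 1
pos 56 'b': at 7  → match P1@[56:56]
pos 57 'd': at 8
pos 58 'c': at 11 ·f
pos 59 'c': at 11 ·f
pos 60 'd': at 12
pos 61 'd': at 13  → match P3@[59:61]
pos 62 'a': at 1 ·f
pos 63 'a': at 2
pos 64 'c': at 3
pos 65 'd': at 4
pos 66 'd': at 5  → match P0@[62:66],P3@[64:66]
pos 67 'a': at 1 ·f
pos 68 'a': at 2

Result: [[7,0],[7,3],[11,3],[12,1],[16,3],[19,3],[22,1],[23,1],[24,1],[27,3],[32,0],[32,3],[39,3],[42,1],[45,2],[50,0],[50,3],[51,1],[56,1],[61,3],[66,0],[66,3]]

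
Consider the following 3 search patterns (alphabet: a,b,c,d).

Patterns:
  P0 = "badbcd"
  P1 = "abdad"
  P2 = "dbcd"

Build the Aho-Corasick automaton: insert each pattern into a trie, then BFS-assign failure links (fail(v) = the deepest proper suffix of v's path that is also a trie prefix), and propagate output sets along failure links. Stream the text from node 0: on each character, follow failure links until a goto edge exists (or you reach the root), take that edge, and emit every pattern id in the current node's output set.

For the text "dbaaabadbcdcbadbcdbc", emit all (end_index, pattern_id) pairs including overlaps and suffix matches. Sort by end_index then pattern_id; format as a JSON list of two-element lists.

Construct AC machine:
Trie nodes:
  0='ε' goto a→7 b→1 d→12
  1='b' goto a→2
  2='ba' goto d→3
  3='bad' goto b→4
  4='badb' goto c→5
  5='badbc' goto d→6
  6='badbcd' goto ·  [P0 ends]
  7='a' goto b→8
  8='ab' goto d→9
  9='abd' goto a→10
  10='abda' goto d→11
  11='abdad' goto ·  [P1 ends]
  12='d' goto b→13
  13='db' goto c→14
  14='dbc' goto d→15
  15='dbcd' goto ·  [P2 ends]

Failure links (BFS by depth):
  fail(1) 'b': from fail(0)=0 chase 'b': 0 ⇒ 0;  out=∅∪out(0)=∅
  fail(7) 'a': from fail(0)=0 chase 'a': 0 ⇒ 0;  out=∅∪out(0)=∅
  fail(12) 'd': from fail(0)=0 chase 'd': 0 ⇒ 0;  out=∅∪out(0)=∅
  fail(2) 'ba': from fail(1)=0 chase 'a': 0 ⇒ 7;  out=∅∪out(7)=∅
  fail(8) 'ab': from fail(7)=0 chase 'b': 0 ⇒ 1;  out=∅∪out(1)=∅
  fail(13) 'db': from fail(12)=0 chase 'b': 0 ⇒ 1;  out=∅∪out(1)=∅
  fail(3) 'bad': from fail(2)=7 chase 'd': 7→0 ⇒ 12;  out=∅∪out(12)=∅
  fail(9) 'abd': from fail(8)=1 chase 'd': 1→0 ⇒ 12;  out=∅∪out(12)=∅
  fail(14) 'dbc': from fail(13)=1 chase 'c': 1→0 ⇒ 0;  out=∅∪out(0)=∅
  fail(4) 'badb': from fail(3)=12 chase 'b': 12 ⇒ 13;  out=∅∪out(13)=∅
  fail(10) 'abda': from fail(9)=12 chase 'a': 12→0 ⇒ 7;  out=∅∪out(7)=∅
  fail(15) 'dbcd': from fail(14)=0 chase 'd': 0 ⇒ 12;  out={2}∪out(12)={2}
  fail(5) 'badbc': from fail(4)=13 chase 'c': 13 ⇒ 14;  out=∅∪out(14)=∅
  fail(11) 'abdad': from fail(10)=7 chase 'd': 7→0 ⇒ 12;  out={1}∪out(12)={1}
  fail(6) 'badbcd': from fail(5)=14 chase 'd': 14 ⇒ 15;  out={0}∪out(15)={0,2}

Text stream:
[0] read 'd'  n0⇒n12
[1] read 'b'  n12⇒n13
[2] read 'a'  n13⇒n2 (via fail)
[3] read 'a'  n2⇒n7 (via fail)
[4] read 'a'  n7⇒n7 (via fail)
[5] read 'b'  n7⇒n8
[6] read 'a'  n8⇒n2 (via fail)
[7] read 'd'  n2⇒n3
[8] read 'b'  n3⇒n4
[9] read 'c'  n4⇒n5
[10] read 'd'  n5⇒n6  → match P0@[5:10],P2@[7:10]
[11] read 'c'  n6⇒n0 (via fail)
[12] read 'b'  n0⇒n1
[13] read 'a'  n1⇒n2
[14] read 'd'  n2⇒n3
[15] read 'b'  n3⇒n4
[16] read 'c'  n4⇒n5
[17] read 'd'  n5⇒n6  → match P0@[12:17],P2@[14:17]
[18] read 'b'  n6⇒n13 (via fail)
[19] read 'c'  n13⇒n14

Matches: [[10,0],[10,2],[17,0],[17,2]]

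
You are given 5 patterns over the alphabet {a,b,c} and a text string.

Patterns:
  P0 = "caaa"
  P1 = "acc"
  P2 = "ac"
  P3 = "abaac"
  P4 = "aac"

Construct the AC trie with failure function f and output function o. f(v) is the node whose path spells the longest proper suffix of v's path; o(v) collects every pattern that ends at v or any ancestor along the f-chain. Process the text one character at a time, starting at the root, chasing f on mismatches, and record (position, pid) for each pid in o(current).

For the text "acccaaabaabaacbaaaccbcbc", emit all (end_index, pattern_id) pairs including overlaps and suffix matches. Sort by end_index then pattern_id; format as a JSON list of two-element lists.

Construct AC machine:
Trie nodes:
  n0 'ε': a→5 c→1
  n1 'c': a→2
  n2 'ca': a→3
  n3 'caa': a→4
  n4 'caaa': ·  [P0 ends]
  n5 'a': a→12 b→8 c→6
  n6 'ac': c→7  [P2 ends]
  n7 'acc': ·  [P1 ends]
  n8 'ab': a→9
  n9 'aba': a→10
  n10 'abaa': c→11
  n11 'abaac': ·  [P3 ends]
  n12 'aa': c→13
  n13 'aac': ·  [P4 ends]

BFS fail/out derivation:
  fail(1) 'c': from fail(0)=0 chase 'c': 0 ⇒ 0;  out=∅∪out(0)=∅
  fail(5) 'a': from fail(0)=0 chase 'a': 0 ⇒ 0;  out=∅∪out(0)=∅
  fail(2) 'ca': from fail(1)=0 chase 'a': 0 ⇒ 5;  out=∅∪out(5)=∅
  fail(6) 'ac': from fail(5)=0 chase 'c': 0 ⇒ 1;  out={2}∪out(1)={2}
  fail(8) 'ab': from fail(5)=0 chase 'b': 0 ⇒ 0;  out=∅∪out(0)=∅
  fail(12) 'aa': from fail(5)=0 chase 'a': 0 ⇒ 5;  out=∅∪out(5)=∅
  fail(3) 'caa': from fail(2)=5 chase 'a': 5 ⇒ 12;  out=∅∪out(12)=∅
  fail(7) 'acc': from fail(6)=1 chase 'c': 1→0 ⇒ 1;  out={1}∪out(1)={1}
  fail(9) 'aba': from fail(8)=0 chase 'a': 0 ⇒ 5;  out=∅∪out(5)=∅
  fail(13) 'aac': from fail(12)=5 chase 'c': 5 ⇒ 6;  out={4}∪out(6)={2,4}
  fail(4) 'caaa': from fail(3)=12 chase 'a': 12→5 ⇒ 12;  out={0}∪out(12)={0}
  fail(10) 'abaa': from fail(9)=5 chase 'a': 5 ⇒ 12;  out=∅∪out(12)=∅
  fail(11) 'abaac': from fail(10)=12 chase 'c': 12 ⇒ 13;  out={3}∪out(13)={2,3,4}

Text stream:
i=0 'a': node 0→5
i=1 'c': node 5→6  → match P2@[0:1]
i=2 'c': node 6→7  → match P1@[0:2]
i=3 'c': node 7→1 ·f
i=4 'a': node 1→2
i=5 'a': node 2→3
i=6 'a': node 3→4  → match P0@[3:6]
i=7 'b': node 4→8 ·f
i=8 'a': node 8→9
i=9 'a': node 9→10
i=10 'b': node 10→8 ·f
i=11 'a': node 8→9
i=12 'a': node 9→10
i=13 'c': node 10→11  → match P2@[12:13],P3@[9:13],P4@[11:13]
i=14 'b': node 11→0 ·f
i=15 'a': node 0→5
i=16 'a': node 5→12
i=17 'a': node 12→12 ·f
i=18 'c': node 12→13  → match P2@[17:18],P4@[16:18]
i=19 'c': node 13→7 ·f  → match P1@[17:19]
i=20 'b': node 7→0 ·f
i=21 'c': node 0→1
i=22 'b': node 1→0 ·f
i=23 'c': node 0→1

Matches: [[1,2],[2,1],[6,0],[13,2],[13,3],[13,4],[18,2],[18,4],[19,1]]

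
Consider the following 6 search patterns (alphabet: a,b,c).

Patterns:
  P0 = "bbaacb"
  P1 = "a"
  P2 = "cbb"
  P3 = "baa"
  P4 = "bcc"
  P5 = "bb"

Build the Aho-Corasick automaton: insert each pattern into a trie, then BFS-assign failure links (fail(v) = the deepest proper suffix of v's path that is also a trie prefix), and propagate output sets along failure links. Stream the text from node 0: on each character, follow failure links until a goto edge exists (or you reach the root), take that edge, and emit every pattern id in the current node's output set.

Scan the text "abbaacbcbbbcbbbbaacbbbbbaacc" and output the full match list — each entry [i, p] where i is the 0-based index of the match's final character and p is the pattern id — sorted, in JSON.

Construct AC machine:
Trie (insert patterns):
  n0 'ε': a→7 b→1 c→8
  n1 'b': a→11 b→2 c→13
  n2 'bb': a→3  [P5 ends]
  n3 'bba': a→4
  n4 'bbaa': c→5
  n5 'bbaac': b→6
  n6 'bbaacb': ·  [P0 ends]
  n7 'a': ·  [P1 ends]
  n8 'c': b→9
  n9 'cb': b→10
  n10 'cbb': ·  [P2 ends]
  n11 'ba': a→12
  n12 'baa': ·  [P3 ends]
  n13 'bc': c→14
  n14 'bcc': ·  [P4 ends]

Failure links (BFS by depth):
  n1('b'): parent n0 fail=0; on 'b' 0 → fail=0;  out ∅∪∅=∅
  n7('a'): parent n0 fail=0; on 'a' 0 → fail=0;  out {1}∪∅={1}
  n8('c'): parent n0 fail=0; on 'c' 0 → fail=0;  out ∅∪∅=∅
  n2('bb'): parent n1 fail=0; on 'b' 0 → fail=1;  out {5}∪∅={5}
  n9('cb'): parent n8 fail=0; on 'b' 0 → fail=1;  out ∅∪∅=∅
  n11('ba'): parent n1 fail=0; on 'a' 0 → fail=7;  out ∅∪{1}={1}
  n13('bc'): parent n1 fail=0; on 'c' 0 → fail=8;  out ∅∪∅=∅
  n3('bba'): parent n2 fail=1; on 'a' 1 → fail=11;  out ∅∪{1}={1}
  n10('cbb'): parent n9 fail=1; on 'b' 1 → fail=2;  out {2}∪{5}={2,5}
  n12('baa'): parent n11 fail=7; on 'a' 7→0 → fail=7;  out {3}∪{1}={1,3}
  n14('bcc'): parent n13 fail=8; on 'c' 8→0 → fail=8;  out {4}∪∅={4}
  n4('bbaa'): parent n3 fail=11; on 'a' 11 → fail=12;  out ∅∪{1,3}={1,3}
  n5('bbaac'): parent n4 fail=12; on 'c' 12→7→0 → fail=8;  out ∅∪∅=∅
  n6('bbaacb'): parent n5 fail=8; on 'b' 8 → fail=9;  out {0}∪∅={0}

Text stream:
[0] read 'a'  n0⇒n7  emit P1@[0:0]
[1] read 'b'  n7⇒n1 (via fail)
[2] read 'b'  n1⇒n2  emit P5@[1:2]
[3] read 'a'  n2⇒n3  emit P1@[3:3]
[4] read 'a'  n3⇒n4  emit P1@[4:4],P3@[2:4]
[5] read 'c'  n4⇒n5
[6] read 'b'  n5⇒n6  emit P0@[1:6]
[7] read 'c'  n6⇒n13 (via fail)
[8] read 'b'  n13⇒n9 (via fail)
[9] read 'b'  n9⇒n10  emit P2@[7:9],P5@[8:9]
[10] read 'b'  n10⇒n2 (via fail)  emit P5@[9:10]
[11] read 'c'  n2⇒n13 (via fail)
[12] read 'b'  n13⇒n9 (via fail)
[13] read 'b'  n9⇒n10  emit P2@[11:13],P5@[12:13]
[14] read 'b'  n10⇒n2 (via fail)  emit P5@[13:14]
[15] read 'b'  n2⇒n2 (via fail)  emit P5@[14:15]
[16] read 'a'  n2⇒n3  emit P1@[16:16]
[17] read 'a'  n3⇒n4  emit P1@[17:17],P3@[15:17]
[18] read 'c'  n4⇒n5
[19] read 'b'  n5⇒n6  emit P0@[14:19]
[20] read 'b'  n6⇒n10 (via fail)  emit P2@[18:20],P5@[19:20]
[21] read 'b'  n10⇒n2 (via fail)  emit P5@[20:21]
[22] read 'b'  n2⇒n2 (via fail)  emit P5@[21:22]
[23] read 'b'  n2⇒n2 (via fail)  emit P5@[22:23]
[24] read 'a'  n2⇒n3  emit P1@[24:24]
[25] read 'a'  n3⇒n4  emit P1@[25:25],P3@[23:25]
[26] read 'c'  n4⇒n5
[27] read 'c'  n5⇒n8 (via fail)

Matches: [[0,1],[2,5],[3,1],[4,1],[4,3],[6,0],[9,2],[9,5],[10,5],[13,2],[13,5],[14,5],[15,5],[16,1],[17,1],[17,3],[19,0],[20,2],[20,5],[21,5],[22,5],[23,5],[24,1],[25,1],[25,3]]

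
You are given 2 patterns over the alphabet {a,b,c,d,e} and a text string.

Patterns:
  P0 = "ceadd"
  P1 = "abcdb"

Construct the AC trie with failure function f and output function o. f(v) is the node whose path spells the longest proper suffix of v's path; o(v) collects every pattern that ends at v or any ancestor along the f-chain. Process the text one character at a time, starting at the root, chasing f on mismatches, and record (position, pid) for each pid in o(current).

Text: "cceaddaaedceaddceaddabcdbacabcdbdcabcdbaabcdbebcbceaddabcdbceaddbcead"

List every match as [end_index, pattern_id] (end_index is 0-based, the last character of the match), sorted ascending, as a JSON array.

Build automaton:
Trie nodes:
  n0 'ε': a→6 c→1
  n1 'c': e→2
  n2 'ce': a→3
  n3 'cea': d→4
  n4 'cead': d→5
  n5 'ceadd': ·  ←P0
  n6 'a': b→7
  n7 'ab': c→8
  n8 'abc': d→9
  n9 'abcd': b→10
  n10 'abcdb': ·  ←P1

Failure links (BFS by depth):
  n1('c'): parent n0 fail=0; on 'c' 0 → fail=0;  out ∅∪∅=∅
  n6('a'): parent n0 fail=0; on 'a' 0 → fail=0;  out ∅∪∅=∅
  n2('ce'): parent n1 fail=0; on 'e' 0 → fail=0;  out ∅∪∅=∅
  n7('ab'): parent n6 fail=0; on 'b' 0 → fail=0;  out ∅∪∅=∅
  n3('cea'): parent n2 fail=0; on 'a' 0 → fail=6;  out ∅∪∅=∅
  n8('abc'): parent n7 fail=0; on 'c' 0 → fail=1;  out ∅∪∅=∅
  n4('cead'): parent n3 fail=6; on 'd' 6→0 → fail=0;  out ∅∪∅=∅
  n9('abcd'): parent n8 fail=1; on 'd' 1→0 → fail=0;  out ∅∪∅=∅
  n5('ceadd'): parent n4 fail=0; on 'd' 0 → fail=0;  out {0}∪∅={0}
  n10('abcdb'): parent n9 fail=0; on 'b' 0 → fail=0;  out {1}∪∅={1}

Scan:
i=0 'c': node 0→1
i=1 'c': node 1→1 ·f
i=2 'e': node 1→2
i=3 'a': node 2→3
i=4 'd': node 3→4
i=5 'd': node 4→5  ** P0@[1:5]
i=6 'a': node 5→6 ·f
i=7 'a': node 6→6 ·f
i=8 'e': node 6→0 ·f
i=9 'd': node 0→0
i=10 'c': node 0→1
i=11 'e': node 1→2
i=12 'a': node 2→3
i=13 'd': node 3→4
i=14 'd': node 4→5  ** P0@[10:14]
i=15 'c': node 5→1 ·f
i=16 'e': node 1→2
i=17 'a': node 2→3
i=18 'd': node 3→4
i=19 'd': node 4→5  ** P0@[15:19]
i=20 'a': node 5→6 ·f
i=21 'b': node 6→7
i=22 'c': node 7→8
i=23 'd': node 8→9
i=24 'b': node 9→10  ** P1@[20:24]
i=25 'a': node 10→6 ·f
i=26 'c': node 6→1 ·f
i=27 'a': node 1→6 ·f
i=28 'b': node 6→7
i=29 'c': node 7→8
i=30 'd': node 8→9
i=31 'b': node 9→10  ** P1@[27:31]
i=32 'd': node 10→0 ·f
i=33 'c': node 0→1
i=34 'a': node 1→6 ·f
i=35 'b': node 6→7
i=36 'c': node 7→8
i=37 'd': node 8→9
i=38 'b': node 9→10  ** P1@[34:38]
i=39 'a': node 10→6 ·f
i=40 'a': node 6→6 ·f
i=41 'b': node 6→7
i=42 'c': node 7→8
i=43 'd': node 8→9
i=44 'b': node 9→10  ** P1@[40:44]
i=45 'e': node 10→0 ·f
i=46 'b': node 0→0
i=47 'c': node 0→1
i=48 'b': node 1→0 ·f
i=49 'c': node 0→1
i=50 'e': node 1→2
i=51 'a': node 2→3
i=52 'd': node 3→4
i=53 'd': node 4→5  ** P0@[49:53]
i=54 'a': node 5→6 ·f
i=55 'b': node 6→7
i=56 'c': node 7→8
i=57 'd': node 8→9
i=58 'b': node 9→10  ** P1@[54:58]
i=59 'c': node 10→1 ·f
i=60 'e': node 1→2
i=61 'a': node 2→3
i=62 'd': node 3→4
i=63 'd': node 4→5  ** P0@[59:63]
i=64 'b': node 5→0 ·f
i=65 'c': node 0→1
i=66 'e': node 1→2
i=67 'a': node 2→3
i=68 'd': node 3→4

Result: [[5,0],[14,0],[19,0],[24,1],[31,1],[38,1],[44,1],[53,0],[58,1],[63,0]]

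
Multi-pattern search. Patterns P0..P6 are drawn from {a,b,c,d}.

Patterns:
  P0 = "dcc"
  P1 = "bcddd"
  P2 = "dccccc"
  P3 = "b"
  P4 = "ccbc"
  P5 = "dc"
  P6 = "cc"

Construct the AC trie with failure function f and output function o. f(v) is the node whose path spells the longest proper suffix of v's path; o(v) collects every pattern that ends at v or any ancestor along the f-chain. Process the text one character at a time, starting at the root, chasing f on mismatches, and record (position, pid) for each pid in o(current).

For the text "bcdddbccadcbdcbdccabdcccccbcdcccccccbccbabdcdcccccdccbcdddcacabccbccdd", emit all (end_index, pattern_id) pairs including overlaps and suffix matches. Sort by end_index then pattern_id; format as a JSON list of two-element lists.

Construct AC machine:
Trie nodes:
  n0 'ε': b→4 c→12 d→1
  n1 'd': c→2
  n2 'dc': c→3  [P5 ends]
  n3 'dcc': c→9  [P0 ends]
  n4 'b': c→5  [P3 ends]
  n5 'bc': d→6
  n6 'bcd': d→7
  n7 'bcdd': d→8
  n8 'bcddd': ·  [P1 ends]
  n9 'dccc': c→10
  n10 'dcccc': c→11
  n11 'dccccc': ·  [P2 ends]
  n12 'c': c→13
  n13 'cc': b→14  [P6 ends]
  n14 'ccb': c→15
  n15 'ccbc': ·  [P4 ends]

Failure links (BFS by depth):
  n1('d'): parent n0 fail=0; on 'd' 0 → fail=0;  out ∅∪∅=∅
  n4('b'): parent n0 fail=0; on 'b' 0 → fail=0;  out {3}∪∅={3}
  n12('c'): parent n0 fail=0; on 'c' 0 → fail=0;  out ∅∪∅=∅
  n2('dc'): parent n1 fail=0; on 'c' 0 → fail=12;  out {5}∪∅={5}
  n5('bc'): parent n4 fail=0; on 'c' 0 → fail=12;  out ∅∪∅=∅
  n13('cc'): parent n12 fail=0; on 'c' 0 → fail=12;  out {6}∪∅={6}
  n3('dcc'): parent n2 fail=12; on 'c' 12 → fail=13;  out {0}∪{6}={0,6}
  n6('bcd'): parent n5 fail=12; on 'd' 12→0 → fail=1;  out ∅∪∅=∅
  n14('ccb'): parent n13 fail=12; on 'b' 12→0 → fail=4;  out ∅∪{3}={3}
  n7('bcdd'): parent n6 fail=1; on 'd' 1→0 → fail=1;  out ∅∪∅=∅
  n9('dccc'): parent n3 fail=13; on 'c' 13→12 → fail=13;  out ∅∪{6}={6}
  n15('ccbc'): parent n14 fail=4; on 'c' 4 → fail=5;  out {4}∪∅={4}
  n8('bcddd'): parent n7 fail=1; on 'd' 1→0 → fail=1;  out {1}∪∅={1}
  n10('dcccc'): parent n9 fail=13; on 'c' 13→12 → fail=13;  out ∅∪{6}={6}
  n11('dccccc'): parent n10 fail=13; on 'c' 13→12 → fail=13;  out {2}∪{6}={2,6}

Text stream:
pos 0 'b': at 4  → match P3@[0:0]
pos 1 'c': at 5
pos 2 'd': at 6
pos 3 'd': at 7
pos 4 'd': at 8  → match P1@[0:4]
pos 5 'b': at 4 (via fail)  → match P3@[5:5]
pos 6 'c': at 5
pos 7 'c': at 13 (via fail)  → match P6@[6:7]
pos 8 'a': at 0 (via fail)
pos 9 'd': at 1
pos 10 'c': at 2  → match P5@[9:10]
pos 11 'b': at 4 (via fail)  → match P3@[11:11]
pos 12 'd': at 1 (via fail)
pos 13 'c': at 2  → match P5@[12:13]
pos 14 'b': at 4 (via fail)  → match P3@[14:14]
pos 15 'd': at 1 (via fail)
pos 16 'c': at 2  → match P5@[15:16]
pos 17 'c': at 3  → match P0@[15:17],P6@[16:17]
pos 18 'a': at 0 (via fail)
pos 19 'b': at 4  → match P3@[19:19]
pos 20 'd': at 1 (via fail)
pos 21 'c': at 2  → match P5@[20:21]
pos 22 'c': at 3  → match P0@[20:22],P6@[21:22]
pos 23 'c': at 9  → match P6@[22:23]
pos 24 'c': at 10  → match P6@[23:24]
pos 25 'c': at 11  → match P2@[20:25],P6@[24:25]
pos 26 'b': at 14 (via fail)  → match P3@[26:26]
pos 27 'c': at 15  → match P4@[24:27]
pos 28 'd': at 6 (via fail)
pos 29 'c': at 2 (via fail)  → match P5@[28:29]
pos 30 'c': at 3  → match P0@[28:30],P6@[29:30]
pos 31 'c': at 9  → match P6@[30:31]
pos 32 'c': at 10  → match P6@[31:32]
pos 33 'c': at 11  → match P2@[28:33],P6@[32:33]
pos 34 'c': at 13 (via fail)  → match P6@[33:34]
pos 35 'c': at 13 (via fail)  → match P6@[34:35]
pos 36 'b': at 14  → match P3@[36:36]
pos 37 'c': at 15  → match P4@[34:37]
pos 38 'c': at 13 (via fail)  → match P6@[37:38]
pos 39 'b': at 14  → match P3@[39:39]
pos 40 'a': at 0 (via fail)
pos 41 'b': at 4  → match P3@[41:41]
pos 42 'd': at 1 (via fail)
pos 43 'c': at 2  → match P5@[42:43]
pos 44 'd': at 1 (via fail)
pos 45 'c': at 2  → match P5@[44:45]
pos 46 'c': at 3  → match P0@[44:46],P6@[45:46]
pos 47 'c': at 9  → match P6@[46:47]
pos 48 'c': at 10  → match P6@[47:48]
pos 49 'c': at 11  → match P2@[44:49],P6@[48:49]
pos 50 'd': at 1 (via fail)
pos 51 'c': at 2  → match P5@[50:51]
pos 52 'c': at 3  → match P0@[50:52],P6@[51:52]
pos 53 'b': at 14 (via fail)  → match P3@[53:53]
pos 54 'c': at 15  → match P4@[51:54]
pos 55 'd': at 6 (via fail)
pos 56 'd': at 7
pos 57 'd': at 8  → match P1@[53:57]
pos 58 'c': at 2 (via fail)  → match P5@[57:58]
pos 59 'a': at 0 (via fail)
pos 60 'c': at 12
pos 61 'a': at 0 (via fail)
pos 62 'b': at 4  → match P3@[62:62]
pos 63 'c': at 5
pos 64 'c': at 13 (via fail)  → match P6@[63:64]
pos 65 'b': at 14  → match P3@[65:65]
pos 66 'c': at 15  → match P4@[63:66]
pos 67 'c': at 13 (via fail)  → match P6@[66:67]
pos 68 'd': at 1 (via fail)
pos 69 'd': at 1 (via fail)

Matches: [[0,3],[4,1],[5,3],[7,6],[10,5],[11,3],[13,5],[14,3],[16,5],[17,0],[17,6],[19,3],[21,5],[22,0],[22,6],[23,6],[24,6],[25,2],[25,6],[26,3],[27,4],[29,5],[30,0],[30,6],[31,6],[32,6],[33,2],[33,6],[34,6],[35,6],[36,3],[37,4],[38,6],[39,3],[41,3],[43,5],[45,5],[46,0],[46,6],[47,6],[48,6],[49,2],[49,6],[51,5],[52,0],[52,6],[53,3],[54,4],[57,1],[58,5],[62,3],[64,6],[65,3],[66,4],[67,6]]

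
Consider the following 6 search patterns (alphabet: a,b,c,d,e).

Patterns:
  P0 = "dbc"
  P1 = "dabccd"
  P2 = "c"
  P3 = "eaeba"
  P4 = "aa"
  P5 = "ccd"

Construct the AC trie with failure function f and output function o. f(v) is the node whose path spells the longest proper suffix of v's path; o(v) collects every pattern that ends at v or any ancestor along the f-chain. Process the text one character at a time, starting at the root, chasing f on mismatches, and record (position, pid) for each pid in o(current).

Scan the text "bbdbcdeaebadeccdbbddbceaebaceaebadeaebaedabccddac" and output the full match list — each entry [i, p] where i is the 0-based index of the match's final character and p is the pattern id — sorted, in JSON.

Build:
Trie nodes:
  n0 'ε': a→15 c→9 d→1 e→10
  n1 'd': a→4 b→2
  n2 'db': c→3
  n3 'dbc': ·  [P0 ends]
  n4 'da': b→5
  n5 'dab': c→6
  n6 'dabc': c→7
  n7 'dabcc': d→8
  n8 'dabccd': ·  [P1 ends]
  n9 'c': c→17  [P2 ends]
  n10 'e': a→11
  n11 'ea': e→12
  n12 'eae': b→13
  n13 'eaeb': a→14
  n14 'eaeba': ·  [P3 ends]
  n15 'a': a→16
  n16 'aa': ·  [P4 ends]
  n17 'cc': d→18
  n18 'ccd': ·  [P5 ends]

Failure links (BFS by depth):
  n1('d'): parent n0 fail=0; on 'd' 0 → fail=0;  out ∅∪∅=∅
  n9('c'): parent n0 fail=0; on 'c' 0 → fail=0;  out {2}∪∅={2}
  n10('e'): parent n0 fail=0; on 'e' 0 → fail=0;  out ∅∪∅=∅
  n15('a'): parent n0 fail=0; on 'a' 0 → fail=0;  out ∅∪∅=∅
  n2('db'): parent n1 fail=0; on 'b' 0 → fail=0;  out ∅∪∅=∅
  n4('da'): parent n1 fail=0; on 'a' 0 → fail=15;  out ∅∪∅=∅
  n11('ea'): parent n10 fail=0; on 'a' 0 → fail=15;  out ∅∪∅=∅
  n16('aa'): parent n15 fail=0; on 'a' 0 → fail=15;  out {4}∪∅={4}
  n17('cc'): parent n9 fail=0; on 'c' 0 → fail=9;  out ∅∪{2}={2}
  n3('dbc'): parent n2 fail=0; on 'c' 0 → fail=9;  out {0}∪{2}={0,2}
  n5('dab'): parent n4 fail=15; on 'b' 15→0 → fail=0;  out ∅∪∅=∅
  n12('eae'): parent n11 fail=15; on 'e' 15→0 → fail=10;  out ∅∪∅=∅
  n18('ccd'): parent n17 fail=9; on 'd' 9→0 → fail=1;  out {5}∪∅={5}
  n6('dabc'): parent n5 fail=0; on 'c' 0 → fail=9;  out ∅∪{2}={2}
  n13('eaeb'): parent n12 fail=10; on 'b' 10→0 → fail=0;  out ∅∪∅=∅
  n7('dabcc'): parent n6 fail=9; on 'c' 9 → fail=17;  out ∅∪{2}={2}
  n14('eaeba'): parent n13 fail=0; on 'a' 0 → fail=15;  out {3}∪∅={3}
  n8('dabccd'): parent n7 fail=17; on 'd' 17 → fail=18;  out {1}∪{5}={1,5}

Scan:
i=0 'b': node 0→0
i=1 'b': node 0→0
i=2 'd': node 0→1
i=3 'b': node 1→2
i=4 'c': node 2→3  → match P0@[2:4],P2@[4:4]
i=5 'd': node 3→1 (fail-walked)
i=6 'e': node 1→10 (fail-walked)
i=7 'a': node 10→11
i=8 'e': node 11→12
i=9 'b': node 12→13
i=10 'a': node 13→14  → match P3@[6:10]
i=11 'd': node 14→1 (fail-walked)
i=12 'e': node 1→10 (fail-walked)
i=13 'c': node 10→9 (fail-walked)  → match P2@[13:13]
i=14 'c': node 9→17  → match P2@[14:14]
i=15 'd': node 17→18  → match P5@[13:15]
i=16 'b': node 18→2 (fail-walked)
i=17 'b': node 2→0 (fail-walked)
i=18 'd': node 0→1
i=19 'd': node 1→1 (fail-walked)
i=20 'b': node 1→2
i=21 'c': node 2→3  → match P0@[19:21],P2@[21:21]
i=22 'e': node 3→10 (fail-walked)
i=23 'a': node 10→11
i=24 'e': node 11→12
i=25 'b': node 12→13
i=26 'a': node 13→14  → match P3@[22:26]
i=27 'c': node 14→9 (fail-walked)  → match P2@[27:27]
i=28 'e': node 9→10 (fail-walked)
i=29 'a': node 10→11
i=30 'e': node 11→12
i=31 'b': node 12→13
i=32 'a': node 13→14  → match P3@[28:32]
i=33 'd': node 14→1 (fail-walked)
i=34 'e': node 1→10 (fail-walked)
i=35 'a': node 10→11
i=36 'e': node 11→12
i=37 'b': node 12→13
i=38 'a': node 13→14  → match P3@[34:38]
i=39 'e': node 14→10 (fail-walked)
i=40 'd': node 10→1 (fail-walked)
i=41 'a': node 1→4
i=42 'b': node 4→5
i=43 'c': node 5→6  → match P2@[43:43]
i=44 'c': node 6→7  → match P2@[44:44]
i=45 'd': node 7→8  → match P1@[40:45],P5@[43:45]
i=46 'd': node 8→1 (fail-walked)
i=47 'a': node 1→4
i=48 'c': node 4→9 (fail-walked)  → match P2@[48:48]

All matches (sorted): [[4,0],[4,2],[10,3],[13,2],[14,2],[15,5],[21,0],[21,2],[26,3],[27,2],[32,3],[38,3],[43,2],[44,2],[45,1],[45,5],[48,2]]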